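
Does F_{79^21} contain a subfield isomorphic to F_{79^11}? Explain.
No: F_{79^11} is not a subfield of F_{79^21}

F_{p^m} embeds in F_{p^n} iff m | n. Here 11 ∤ 21 (since 21 = 1·11 + 10 with remainder 10 ≠ 0), so F_{79^11} is not a subfield of F_{79^21}. Equivalently: if it were, the tower law would give 11 = [F_{79^11}:F_79] dividing [F_{79^21}:F_79] = 21, contradiction.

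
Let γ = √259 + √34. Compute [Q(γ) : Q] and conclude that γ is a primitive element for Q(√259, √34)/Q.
[Q(γ) : Q] = 4 (equivalently, Q(γ) = Q(√259, √34))

Obviously Q(γ) ⊆ Q(√259, √34), and [Q(√259, √34):Q] = 4 (since 259, 34 are distinct squarefree integers > 1 with 8806 not a perfect square). To show equality we compute the minimal polynomial of γ. From γ = √259 + √34: γ^2 = 259 + 2√(8806) + 34 = 293 + 2√(8806), so γ^2 - 293 = 2√(8806); squaring, (γ^2 - 293)^2 = 4·8806, i.e. γ^4 - 586γ^2 + 85849 - 35224 = 0, i.e. γ^4 - 586γ^2 + 50625 = 0. So γ is a root of x^4 - 586x^2 + 50625. This polynomial is irreducible over Q: it has no rational root (each ±√259 ± √34 is irrational), and any factorization into two quadratics over Q would force √(8806) ∈ Q (pairing opposite roots) or √259, √34 ∈ Q (other pairings), all impossible. Hence [Q(γ):Q] = 4 = [Q(√259, √34):Q], so Q(γ) = Q(√259, √34).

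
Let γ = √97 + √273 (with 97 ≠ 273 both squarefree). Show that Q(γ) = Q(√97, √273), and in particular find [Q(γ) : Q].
[Q(γ) : Q] = 4 (equivalently, Q(γ) = Q(√97, √273))

Obviously Q(γ) ⊆ Q(√97, √273), and [Q(√97, √273):Q] = 4 (since 97, 273 are distinct squarefree integers > 1 with 26481 not a perfect square). To show equality we compute the minimal polynomial of γ. From γ = √97 + √273: γ^2 = 97 + 2√(26481) + 273 = 370 + 2√(26481), so γ^2 - 370 = 2√(26481); squaring, (γ^2 - 370)^2 = 4·26481, i.e. γ^4 - 740γ^2 + 136900 - 105924 = 0, i.e. γ^4 - 740γ^2 + 30976 = 0. So γ is a root of x^4 - 740x^2 + 30976. This polynomial is irreducible over Q: it has no rational root (each ±√97 ± √273 is irrational), and any factorization into two quadratics over Q would force √(26481) ∈ Q (pairing opposite roots) or √97, √273 ∈ Q (other pairings), all impossible. Hence [Q(γ):Q] = 4 = [Q(√97, √273):Q], so Q(γ) = Q(√97, √273).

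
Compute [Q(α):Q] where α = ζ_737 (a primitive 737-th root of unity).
[Q(α):Q] = 660

The minimal polynomial of ζ_737 over Q is the 737-th cyclotomic polynomial Φ_737(x), which is irreducible over Q and has degree φ(737) = 660. Hence [Q(α):Q] = φ(737) = 660.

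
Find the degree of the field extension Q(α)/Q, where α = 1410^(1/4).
[Q(α):Q] = 4

α is a root of x^4 - 1410. By Eisenstein's criterion at the prime p = 2 (which divides the constant term 1410 but p^2 = 4 does not, since 1410 is squarefree), x^4 - 1410 is irreducible over Q. Hence [Q(α):Q] = 4.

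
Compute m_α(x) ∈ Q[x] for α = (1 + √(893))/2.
m_α(x) = x^2 - x - 223

From 2α - 1 = √(893), squaring gives (2α - 1)^2 = 893, i.e. 4α^2 - 4α + 1 = 893, so α^2 - α + (1 - 893)/4 = 0. Since 893 ≡ 1 (mod 4), (1 - 893)/4 = -223 ∈ Z. The polynomial x^2 - x - 223 has discriminant 1 - 4·(-223) = 893, which is not a perfect square in Q (d = 893 is squarefree and ≠ 1), so x^2 - x - 223 is irreducible over Q. It is the minimal polynomial of α.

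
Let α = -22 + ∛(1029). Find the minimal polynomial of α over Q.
m_α(x) = x^3 + 66x^2 + 1452x + 9619

Set β = α + 22 = ∛(1029), so β^3 = 1029. Then (α + 22)^3 - 1029 = 0, i.e. α is a root of g(x) = (x + 22)^3 - 1029 = x^3 + 66x^2 + 1452x + 9619. Since g(x) = h(x + 22) where h(x) = x^3 - 1029, and h is irreducible over Q (because 1029 is not a perfect cube, so h has no rational root, and a monic cubic with no rational root is irreducible), g is also irreducible (irreducibility is preserved under the substitution x → x + 22). Hence m_α(x) = x^3 + 66x^2 + 1452x + 9619.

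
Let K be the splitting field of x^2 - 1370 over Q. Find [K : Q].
[K : Q] = 2

f(x) = x^2 - 1370 factors as (x - √1370)(x + √1370). The splitting field is K = Q(√1370). Since 1370 is squarefree and > 1, it is not a perfect square, so x^2 - 1370 is irreducible over Q and [Q(√1370) : Q] = 2. Hence [K : Q] = 2.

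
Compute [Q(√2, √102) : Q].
[Q(√2, √102) : Q] = 4

[Q(√2):Q] = 2 (min poly x^2 - 2, irreducible since 2 is squarefree > 1). For the top step, suppose √102 ∈ Q(√2), say √102 = c + d√2 with c, d ∈ Q. Squaring: 102 = c^2 + 2d^2 + 2cd√2. Since √2 ∉ Q this forces 2cd = 0. If d = 0 then √102 = c ∈ Q, contradicting 102 squarefree > 1. If c = 0 then 102 = 2d^2, so 2·102 = (2d)^2 is a perfect square in Q — but 2·102 = 204 is not a perfect square (since 2 and 102 are distinct squarefree integers). Contradiction. Hence √102 ∉ Q(√2), so x^2 - 102 stays irreducible over Q(√2) and [Q(√2, √102) : Q(√2)] = 2. By the tower law, [Q(√2, √102) : Q] = 2 · 2 = 4.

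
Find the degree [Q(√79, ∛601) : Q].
[Q(√79, ∛601) : Q] = 6

Let L = Q(√79, ∛601). Since Q(√79) ⊂ L and [Q(√79):Q] = 2, the tower law gives 2 | [L:Q]. Likewise Q(∛601) ⊂ L with [Q(∛601):Q] = 3 (because 601 is not a perfect cube), so 3 | [L:Q]. As gcd(2,3) = 1, [L:Q] is divisible by 6. Conversely L is generated over Q by √79 and ∛601, so [L:Q] ≤ 2·3 = 6. Therefore [Q(√79, ∛601) : Q] = 6.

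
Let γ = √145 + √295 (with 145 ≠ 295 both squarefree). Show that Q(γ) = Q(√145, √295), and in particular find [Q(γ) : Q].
[Q(γ) : Q] = 4 (equivalently, Q(γ) = Q(√145, √295))

Obviously Q(γ) ⊆ Q(√145, √295), and [Q(√145, √295):Q] = 4 (since 145, 295 are distinct squarefree integers > 1 with 42775 not a perfect square). To show equality we compute the minimal polynomial of γ. From γ = √145 + √295: γ^2 = 145 + 2√(42775) + 295 = 440 + 2√(42775), so γ^2 - 440 = 2√(42775); squaring, (γ^2 - 440)^2 = 4·42775, i.e. γ^4 - 880γ^2 + 193600 - 171100 = 0, i.e. γ^4 - 880γ^2 + 22500 = 0. So γ is a root of x^4 - 880x^2 + 22500. This polynomial is irreducible over Q: it has no rational root (each ±√145 ± √295 is irrational), and any factorization into two quadratics over Q would force √(42775) ∈ Q (pairing opposite roots) or √145, √295 ∈ Q (other pairings), all impossible. Hence [Q(γ):Q] = 4 = [Q(√145, √295):Q], so Q(γ) = Q(√145, √295).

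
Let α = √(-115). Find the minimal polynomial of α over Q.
m_α(x) = x^2 + 115

α satisfies α^2 + 115 = 0, so x^2 + 115 annihilates α. Since d = -115 is squarefree and ≠ 1, it is not a perfect square in Q, so x^2 + 115 has no rational root and is therefore irreducible over Q (a degree-2 polynomial over a field is irreducible iff it has no root). Hence m_α(x) = x^2 + 115.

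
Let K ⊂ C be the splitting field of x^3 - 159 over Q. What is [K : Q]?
[K : Q] = 6

The roots of x^3 - 159 are ∛159, ω∛159, ω^2∛159 where ω = e^(2πi/3) is a primitive cube root of unity, so K = Q(∛159, ω). Now [Q(∛159):Q] = 3 (since 159 is not a perfect cube, x^3 - 159 is irreducible) and [Q(ω):Q] = 2. Both 2 and 3 divide [K:Q], and [K:Q] ≤ 3·2 = 6, so [K:Q] = 6. (Equivalently: Q(∛159) ⊂ R but ω ∉ R, so [K : Q(∛159)] = 2.)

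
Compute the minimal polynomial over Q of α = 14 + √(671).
m_α(x) = x^2 - 28x - 475

From α - 14 = √(671), squaring gives (α - 14)^2 = 671, i.e. α^2 - 28α + 196 = 671, so α^2 - 28α - 475 = 0. The discriminant of x^2 - 28x - 475 is (-28)^2 - 4·(-475) = 784 + 1900 = 2684, and 4·(671) is not a perfect square in Q since 671 is squarefree and ≠ 1. Hence x^2 - 28x - 475 is irreducible over Q and is the minimal polynomial of α.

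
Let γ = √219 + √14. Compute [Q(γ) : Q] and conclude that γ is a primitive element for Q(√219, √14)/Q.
[Q(γ) : Q] = 4 (equivalently, Q(γ) = Q(√219, √14))

Obviously Q(γ) ⊆ Q(√219, √14), and [Q(√219, √14):Q] = 4 (since 219, 14 are distinct squarefree integers > 1 with 3066 not a perfect square). To show equality we compute the minimal polynomial of γ. From γ = √219 + √14: γ^2 = 219 + 2√(3066) + 14 = 233 + 2√(3066), so γ^2 - 233 = 2√(3066); squaring, (γ^2 - 233)^2 = 4·3066, i.e. γ^4 - 466γ^2 + 54289 - 12264 = 0, i.e. γ^4 - 466γ^2 + 42025 = 0. So γ is a root of x^4 - 466x^2 + 42025. This polynomial is irreducible over Q: it has no rational root (each ±√219 ± √14 is irrational), and any factorization into two quadratics over Q would force √(3066) ∈ Q (pairing opposite roots) or √219, √14 ∈ Q (other pairings), all impossible. Hence [Q(γ):Q] = 4 = [Q(√219, √14):Q], so Q(γ) = Q(√219, √14).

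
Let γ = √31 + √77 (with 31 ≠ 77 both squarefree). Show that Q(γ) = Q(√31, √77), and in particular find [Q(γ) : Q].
[Q(γ) : Q] = 4 (equivalently, Q(γ) = Q(√31, √77))

Obviously Q(γ) ⊆ Q(√31, √77), and [Q(√31, √77):Q] = 4 (since 31, 77 are distinct squarefree integers > 1 with 2387 not a perfect square). To show equality we compute the minimal polynomial of γ. From γ = √31 + √77: γ^2 = 31 + 2√(2387) + 77 = 108 + 2√(2387), so γ^2 - 108 = 2√(2387); squaring, (γ^2 - 108)^2 = 4·2387, i.e. γ^4 - 216γ^2 + 11664 - 9548 = 0, i.e. γ^4 - 216γ^2 + 2116 = 0. So γ is a root of x^4 - 216x^2 + 2116. This polynomial is irreducible over Q: it has no rational root (each ±√31 ± √77 is irrational), and any factorization into two quadratics over Q would force √(2387) ∈ Q (pairing opposite roots) or √31, √77 ∈ Q (other pairings), all impossible. Hence [Q(γ):Q] = 4 = [Q(√31, √77):Q], so Q(γ) = Q(√31, √77).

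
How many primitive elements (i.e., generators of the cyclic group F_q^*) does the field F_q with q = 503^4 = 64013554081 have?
There are φ(64013554080) = 14572800000 primitive elements

F_q^* is cyclic of order q - 1 = 64013554080. A cyclic group of order m has exactly φ(m) generators. Here m = 64013554080 = 2^5 · 3^2 · 5 · 7 · 251 · 25301, so the number of primitive elements is φ(64013554080) = 14572800000.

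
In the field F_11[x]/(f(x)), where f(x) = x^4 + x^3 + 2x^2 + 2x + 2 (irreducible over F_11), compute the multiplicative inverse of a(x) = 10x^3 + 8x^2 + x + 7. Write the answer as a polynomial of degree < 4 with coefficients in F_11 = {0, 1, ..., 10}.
a(x)^(-1) ≡ 7x^3 + 3x^2 + 9x + 9 (mod f(x))

Since f is irreducible over F_11, F_11[x]/(f) is a field and a(x) ≠ 0 has an inverse. Apply the extended Euclidean algorithm to f(x) and a(x) in F_11[x]: f(x) = (10x + 2)·a(x) + (9x^2 + 7x + 10);  a(x) = (6x + 6)·(9x^2 + 7x + 10) + (9x + 2);  (9x^2 + 7x + 10) = (x + 3)·(9x + 2) + (4). The last nonzero remainder is the constant 4 = gcd(f, a) in F_11. Back-substituting through the division chain expresses 4 = s(x)·a(x) + t(x)·f(x) with s(x) ≡ 6x^3 + x^2 + 3x + 3 (mod f), so (6x^3 + x^2 + 3x + 3)·a(x) ≡ 4 (mod f). Multiplying by 4^(-1) ≡ 3 in F_11 gives a(x)^(-1) ≡ 3·(6x^3 + x^2 + 3x + 3) ≡ 7x^3 + 3x^2 + 9x + 9 (mod f). Check: (10x^3 + 8x^2 + x + 7)·(7x^3 + 3x^2 + 9x + 9) = 4x^6 + 9x^5 + 5x^3 + 3x^2 + 6x + 8 ≡ 1 (mod x^4 + x^3 + 2x^2 + 2x + 2).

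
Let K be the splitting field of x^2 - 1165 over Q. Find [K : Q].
[K : Q] = 2

f(x) = x^2 - 1165 factors as (x - √1165)(x + √1165). The splitting field is K = Q(√1165). Since 1165 is squarefree and > 1, it is not a perfect square, so x^2 - 1165 is irreducible over Q and [Q(√1165) : Q] = 2. Hence [K : Q] = 2.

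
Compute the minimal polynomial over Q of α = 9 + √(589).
m_α(x) = x^2 - 18x - 508

From α - 9 = √(589), squaring gives (α - 9)^2 = 589, i.e. α^2 - 18α + 81 = 589, so α^2 - 18α - 508 = 0. The discriminant of x^2 - 18x - 508 is (-18)^2 - 4·(-508) = 324 + 2032 = 2356, and 4·(589) is not a perfect square in Q since 589 is squarefree and ≠ 1. Hence x^2 - 18x - 508 is irreducible over Q and is the minimal polynomial of α.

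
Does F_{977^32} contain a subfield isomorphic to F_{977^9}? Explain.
No: F_{977^9} is not a subfield of F_{977^32}

F_{p^m} embeds in F_{p^n} iff m | n. Here 9 ∤ 32 (since 32 = 3·9 + 5 with remainder 5 ≠ 0), so F_{977^9} is not a subfield of F_{977^32}. Equivalently: if it were, the tower law would give 9 = [F_{977^9}:F_977] dividing [F_{977^32}:F_977] = 32, contradiction.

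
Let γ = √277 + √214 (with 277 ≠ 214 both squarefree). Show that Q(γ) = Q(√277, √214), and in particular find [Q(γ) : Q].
[Q(γ) : Q] = 4 (equivalently, Q(γ) = Q(√277, √214))

Obviously Q(γ) ⊆ Q(√277, √214), and [Q(√277, √214):Q] = 4 (since 277, 214 are distinct squarefree integers > 1 with 59278 not a perfect square). To show equality we compute the minimal polynomial of γ. From γ = √277 + √214: γ^2 = 277 + 2√(59278) + 214 = 491 + 2√(59278), so γ^2 - 491 = 2√(59278); squaring, (γ^2 - 491)^2 = 4·59278, i.e. γ^4 - 982γ^2 + 241081 - 237112 = 0, i.e. γ^4 - 982γ^2 + 3969 = 0. So γ is a root of x^4 - 982x^2 + 3969. This polynomial is irreducible over Q: it has no rational root (each ±√277 ± √214 is irrational), and any factorization into two quadratics over Q would force √(59278) ∈ Q (pairing opposite roots) or √277, √214 ∈ Q (other pairings), all impossible. Hence [Q(γ):Q] = 4 = [Q(√277, √214):Q], so Q(γ) = Q(√277, √214).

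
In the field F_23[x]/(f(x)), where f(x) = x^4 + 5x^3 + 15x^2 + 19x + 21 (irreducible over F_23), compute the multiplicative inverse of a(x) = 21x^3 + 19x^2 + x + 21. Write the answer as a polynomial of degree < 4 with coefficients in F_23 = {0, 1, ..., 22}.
a(x)^(-1) ≡ 20x^3 + 6x^2 + 2x + 17 (mod f(x))

Since f is irreducible over F_23, F_23[x]/(f) is a field and a(x) ≠ 0 has an inverse. Apply the extended Euclidean algorithm to f(x) and a(x) in F_23[x]: f(x) = (11x + 10)·a(x) + (21x^2 + 8x + 18);  a(x) = (x + 6)·(21x^2 + 8x + 18) + (4x + 5);  (21x^2 + 8x + 18) = (11x + 17)·(4x + 5) + (2). The last nonzero remainder is the constant 2 = gcd(f, a) in F_23. Back-substituting through the division chain expresses 2 = s(x)·a(x) + t(x)·f(x) with s(x) ≡ 17x^3 + 12x^2 + 4x + 11 (mod f), so (17x^3 + 12x^2 + 4x + 11)·a(x) ≡ 2 (mod f). Multiplying by 2^(-1) ≡ 12 in F_23 gives a(x)^(-1) ≡ 12·(17x^3 + 12x^2 + 4x + 11) ≡ 20x^3 + 6x^2 + 2x + 17 (mod f). Check: (21x^3 + 19x^2 + x + 21)·(20x^3 + 6x^2 + 2x + 17) = 6x^6 + 15x^4 + 16x^3 + 14x^2 + 13x + 12 ≡ 1 (mod x^4 + 5x^3 + 15x^2 + 19x + 21).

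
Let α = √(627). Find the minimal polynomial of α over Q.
m_α(x) = x^2 - 627

α satisfies α^2 - 627 = 0, so x^2 - 627 annihilates α. Since d = 627 is squarefree and ≠ 1, it is not a perfect square in Q, so x^2 - 627 has no rational root and is therefore irreducible over Q (a degree-2 polynomial over a field is irreducible iff it has no root). Hence m_α(x) = x^2 - 627.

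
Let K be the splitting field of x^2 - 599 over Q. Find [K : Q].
[K : Q] = 2

f(x) = x^2 - 599 factors as (x - √599)(x + √599). The splitting field is K = Q(√599). Since 599 is squarefree and > 1, it is not a perfect square, so x^2 - 599 is irreducible over Q and [Q(√599) : Q] = 2. Hence [K : Q] = 2.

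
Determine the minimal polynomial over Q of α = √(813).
m_α(x) = x^2 - 813

α satisfies α^2 - 813 = 0, so x^2 - 813 annihilates α. Since d = 813 is squarefree and ≠ 1, it is not a perfect square in Q, so x^2 - 813 has no rational root and is therefore irreducible over Q (a degree-2 polynomial over a field is irreducible iff it has no root). Hence m_α(x) = x^2 - 813.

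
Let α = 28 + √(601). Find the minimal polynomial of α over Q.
m_α(x) = x^2 - 56x + 183

From α - 28 = √(601), squaring gives (α - 28)^2 = 601, i.e. α^2 - 56α + 784 = 601, so α^2 - 56α + 183 = 0. The discriminant of x^2 - 56x + 183 is (-56)^2 - 4·(183) = 3136 - 732 = 2404, and 4·(601) is not a perfect square in Q since 601 is squarefree and ≠ 1. Hence x^2 - 56x + 183 is irreducible over Q and is the minimal polynomial of α.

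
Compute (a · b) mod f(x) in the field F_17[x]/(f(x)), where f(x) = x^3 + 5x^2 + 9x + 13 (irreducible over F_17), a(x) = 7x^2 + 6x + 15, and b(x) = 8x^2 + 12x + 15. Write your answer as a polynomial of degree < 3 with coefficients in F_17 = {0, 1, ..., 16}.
a · b ≡ 6x^2 + 7x + 7 (mod f(x))

Multiply in F_17[x]: a(x)·b(x) = (7x^2 + 6x + 15)·(8x^2 + 12x + 15) = 5x^4 + 13x^3 + 8x^2 + 15x + 4. This has degree ≥ 3, so divide by f(x) over F_17: 5x^4 + 13x^3 + 8x^2 + 15x + 4 = (5x + 5)·(x^3 + 5x^2 + 9x + 13) + (6x^2 + 7x + 7). Hence a·b ≡ 6x^2 + 7x + 7 (mod f). (F_17[x]/(f) is a field with 17^3 = 4913 elements since f is irreducible of degree 3.)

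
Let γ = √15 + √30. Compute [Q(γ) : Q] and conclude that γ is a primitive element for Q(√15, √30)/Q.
[Q(γ) : Q] = 4 (equivalently, Q(γ) = Q(√15, √30))

Obviously Q(γ) ⊆ Q(√15, √30), and [Q(√15, √30):Q] = 4 (since 15, 30 are distinct squarefree integers > 1 with 450 not a perfect square). To show equality we compute the minimal polynomial of γ. From γ = √15 + √30: γ^2 = 15 + 2√(450) + 30 = 45 + 2√(450), so γ^2 - 45 = 2√(450); squaring, (γ^2 - 45)^2 = 4·450, i.e. γ^4 - 90γ^2 + 2025 - 1800 = 0, i.e. γ^4 - 90γ^2 + 225 = 0. So γ is a root of x^4 - 90x^2 + 225. This polynomial is irreducible over Q: it has no rational root (each ±√15 ± √30 is irrational), and any factorization into two quadratics over Q would force √(450) ∈ Q (pairing opposite roots) or √15, √30 ∈ Q (other pairings), all impossible. Hence [Q(γ):Q] = 4 = [Q(√15, √30):Q], so Q(γ) = Q(√15, √30).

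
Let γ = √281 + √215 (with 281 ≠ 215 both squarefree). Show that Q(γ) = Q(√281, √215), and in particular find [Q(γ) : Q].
[Q(γ) : Q] = 4 (equivalently, Q(γ) = Q(√281, √215))

Obviously Q(γ) ⊆ Q(√281, √215), and [Q(√281, √215):Q] = 4 (since 281, 215 are distinct squarefree integers > 1 with 60415 not a perfect square). To show equality we compute the minimal polynomial of γ. From γ = √281 + √215: γ^2 = 281 + 2√(60415) + 215 = 496 + 2√(60415), so γ^2 - 496 = 2√(60415); squaring, (γ^2 - 496)^2 = 4·60415, i.e. γ^4 - 992γ^2 + 246016 - 241660 = 0, i.e. γ^4 - 992γ^2 + 4356 = 0. So γ is a root of x^4 - 992x^2 + 4356. This polynomial is irreducible over Q: it has no rational root (each ±√281 ± √215 is irrational), and any factorization into two quadratics over Q would force √(60415) ∈ Q (pairing opposite roots) or √281, √215 ∈ Q (other pairings), all impossible. Hence [Q(γ):Q] = 4 = [Q(√281, √215):Q], so Q(γ) = Q(√281, √215).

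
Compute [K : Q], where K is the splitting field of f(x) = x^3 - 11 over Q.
[K : Q] = 6

The roots of x^3 - 11 are ∛11, ω∛11, ω^2∛11 where ω = e^(2πi/3) is a primitive cube root of unity, so K = Q(∛11, ω). Now [Q(∛11):Q] = 3 (since 11 is not a perfect cube, x^3 - 11 is irreducible) and [Q(ω):Q] = 2. Both 2 and 3 divide [K:Q], and [K:Q] ≤ 3·2 = 6, so [K:Q] = 6. (Equivalently: Q(∛11) ⊂ R but ω ∉ R, so [K : Q(∛11)] = 2.)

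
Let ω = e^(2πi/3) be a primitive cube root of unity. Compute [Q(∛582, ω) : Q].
[Q(∛582, ω) : Q] = 6

[Q(∛582):Q] = 3 (min poly x^3 - 582, irreducible since 582 is not a perfect cube). [Q(ω):Q] = 2 (min poly x^2 + x + 1). Since Q(∛582) ⊂ R and ω ∉ R, we have ω ∉ Q(∛582), so x^2 + x + 1 remains irreducible over Q(∛582) and [Q(∛582, ω) : Q(∛582)] = 2. By the tower law, [Q(∛582, ω) : Q] = 3 · 2 = 6. (In fact Q(∛582, ω) is the splitting field of x^3 - 582 over Q.)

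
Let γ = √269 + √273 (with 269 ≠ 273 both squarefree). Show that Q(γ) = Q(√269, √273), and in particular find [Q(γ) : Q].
[Q(γ) : Q] = 4 (equivalently, Q(γ) = Q(√269, √273))

Obviously Q(γ) ⊆ Q(√269, √273), and [Q(√269, √273):Q] = 4 (since 269, 273 are distinct squarefree integers > 1 with 73437 not a perfect square). To show equality we compute the minimal polynomial of γ. From γ = √269 + √273: γ^2 = 269 + 2√(73437) + 273 = 542 + 2√(73437), so γ^2 - 542 = 2√(73437); squaring, (γ^2 - 542)^2 = 4·73437, i.e. γ^4 - 1084γ^2 + 293764 - 293748 = 0, i.e. γ^4 - 1084γ^2 + 16 = 0. So γ is a root of x^4 - 1084x^2 + 16. This polynomial is irreducible over Q: it has no rational root (each ±√269 ± √273 is irrational), and any factorization into two quadratics over Q would force √(73437) ∈ Q (pairing opposite roots) or √269, √273 ∈ Q (other pairings), all impossible. Hence [Q(γ):Q] = 4 = [Q(√269, √273):Q], so Q(γ) = Q(√269, √273).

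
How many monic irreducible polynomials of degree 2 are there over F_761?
There are 289180 monic irreducible polynomials of degree 2 over F_761

Each element of F_{761^2} that lies in no proper subfield is a root of exactly one monic irreducible of degree 2 over F_761, and each such polynomial has 2 distinct roots in F_{761^2}. By Möbius inversion the count is N_761(2) = (1/2) Σ_{d|2} μ(2/d) · 761^d = (1/2)(μ(2)·761^1 + μ(1)·761^2) = 578360/2 = 289180.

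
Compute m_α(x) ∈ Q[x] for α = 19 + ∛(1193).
m_α(x) = x^3 - 57x^2 + 1083x - 8052

Set β = α - 19 = ∛(1193), so β^3 = 1193. Then (α - 19)^3 - 1193 = 0, i.e. α is a root of g(x) = (x - 19)^3 - 1193 = x^3 - 57x^2 + 1083x - 8052. Since g(x) = h(x - 19) where h(x) = x^3 - 1193, and h is irreducible over Q (because 1193 is not a perfect cube, so h has no rational root, and a monic cubic with no rational root is irreducible), g is also irreducible (irreducibility is preserved under the substitution x → x - 19). Hence m_α(x) = x^3 - 57x^2 + 1083x - 8052.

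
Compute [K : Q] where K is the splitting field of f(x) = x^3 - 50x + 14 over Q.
[K : Q] = 6

By the rational root test, any rational root of the monic integer polynomial f(x) = x^3 - 50x + 14 must be an integer dividing the constant term 14, i.e. one of ±{1, 2, 7, 14}. Evaluating: f(1) = -35, f(-1) = 63, f(2) = -78, f(-2) = 106, f(7) = 7, f(-7) = 21, f(14) = 2058, f(-14) = -2030; none is 0, so f has no rational root and is therefore irreducible over Q (a cubic with no linear factor over a field is irreducible). For an irreducible cubic, the Galois group is A_3 or S_3 according as the discriminant disc(f) = -4a^3 - 27b^2 = -4·(-50)^3 - 27·(14)^2 = 494708 is or is not a square in Q. Here disc(f) = 494708 is not a perfect square in Q, so the Galois group of f over Q is not contained in A_3 and must be all of S_3. The splitting field has degree |S_3| = 6 over Q, so [K : Q] = 6.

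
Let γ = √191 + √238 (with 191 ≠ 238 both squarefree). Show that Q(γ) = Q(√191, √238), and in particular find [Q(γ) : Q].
[Q(γ) : Q] = 4 (equivalently, Q(γ) = Q(√191, √238))

Obviously Q(γ) ⊆ Q(√191, √238), and [Q(√191, √238):Q] = 4 (since 191, 238 are distinct squarefree integers > 1 with 45458 not a perfect square). To show equality we compute the minimal polynomial of γ. From γ = √191 + √238: γ^2 = 191 + 2√(45458) + 238 = 429 + 2√(45458), so γ^2 - 429 = 2√(45458); squaring, (γ^2 - 429)^2 = 4·45458, i.e. γ^4 - 858γ^2 + 184041 - 181832 = 0, i.e. γ^4 - 858γ^2 + 2209 = 0. So γ is a root of x^4 - 858x^2 + 2209. This polynomial is irreducible over Q: it has no rational root (each ±√191 ± √238 is irrational), and any factorization into two quadratics over Q would force √(45458) ∈ Q (pairing opposite roots) or √191, √238 ∈ Q (other pairings), all impossible. Hence [Q(γ):Q] = 4 = [Q(√191, √238):Q], so Q(γ) = Q(√191, √238).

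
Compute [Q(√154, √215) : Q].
[Q(√154, √215) : Q] = 4

[Q(√154):Q] = 2 (min poly x^2 - 154, irreducible since 154 is squarefree > 1). For the top step, suppose √215 ∈ Q(√154), say √215 = c + d√154 with c, d ∈ Q. Squaring: 215 = c^2 + 154d^2 + 2cd√154. Since √154 ∉ Q this forces 2cd = 0. If d = 0 then √215 = c ∈ Q, contradicting 215 squarefree > 1. If c = 0 then 215 = 154d^2, so 154·215 = (154d)^2 is a perfect square in Q — but 154·215 = 33110 is not a perfect square (since 154 and 215 are distinct squarefree integers). Contradiction. Hence √215 ∉ Q(√154), so x^2 - 215 stays irreducible over Q(√154) and [Q(√154, √215) : Q(√154)] = 2. By the tower law, [Q(√154, √215) : Q] = 2 · 2 = 4.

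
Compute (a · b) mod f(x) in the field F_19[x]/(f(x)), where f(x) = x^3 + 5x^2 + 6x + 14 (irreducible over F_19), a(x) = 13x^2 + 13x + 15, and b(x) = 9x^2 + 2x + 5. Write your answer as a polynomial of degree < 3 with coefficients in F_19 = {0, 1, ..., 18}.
a · b ≡ 5x^2 + 7x + 12 (mod f(x))

Multiply in F_19[x]: a(x)·b(x) = (13x^2 + 13x + 15)·(9x^2 + 2x + 5) = 3x^4 + 10x^3 + 17x^2 + 18. This has degree ≥ 3, so divide by f(x) over F_19: 3x^4 + 10x^3 + 17x^2 + 18 = (3x + 14)·(x^3 + 5x^2 + 6x + 14) + (5x^2 + 7x + 12). Hence a·b ≡ 5x^2 + 7x + 12 (mod f). (F_19[x]/(f) is a field with 19^3 = 6859 elements since f is irreducible of degree 3.)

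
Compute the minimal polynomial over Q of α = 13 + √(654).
m_α(x) = x^2 - 26x - 485

From α - 13 = √(654), squaring gives (α - 13)^2 = 654, i.e. α^2 - 26α + 169 = 654, so α^2 - 26α - 485 = 0. The discriminant of x^2 - 26x - 485 is (-26)^2 - 4·(-485) = 676 + 1940 = 2616, and 4·(654) is not a perfect square in Q since 654 is squarefree and ≠ 1. Hence x^2 - 26x - 485 is irreducible over Q and is the minimal polynomial of α.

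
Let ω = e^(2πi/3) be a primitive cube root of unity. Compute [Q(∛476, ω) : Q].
[Q(∛476, ω) : Q] = 6

[Q(∛476):Q] = 3 (min poly x^3 - 476, irreducible since 476 is not a perfect cube). [Q(ω):Q] = 2 (min poly x^2 + x + 1). Since Q(∛476) ⊂ R and ω ∉ R, we have ω ∉ Q(∛476), so x^2 + x + 1 remains irreducible over Q(∛476) and [Q(∛476, ω) : Q(∛476)] = 2. By the tower law, [Q(∛476, ω) : Q] = 3 · 2 = 6. (In fact Q(∛476, ω) is the splitting field of x^3 - 476 over Q.)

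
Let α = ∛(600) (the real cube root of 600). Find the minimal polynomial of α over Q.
m_α(x) = x^3 - 600

α satisfies α^3 = 600, so x^3 - 600 annihilates α. By the rational root test, a rational root p/q (in lowest terms) of x^3 - 600 would satisfy p^3 = 600 q^3, forcing q = 1 and p^3 = 600; but 600 is not a perfect cube, contradiction. A monic cubic over Q with no rational root is irreducible (any nontrivial factorization would include a linear factor). Hence x^3 - 600 is the minimal polynomial of α, and in particular [Q(α):Q] = 3.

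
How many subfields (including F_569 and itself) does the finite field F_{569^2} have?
F_{569^2} has 2 subfields

The subfields of F_{p^n} are exactly the fields F_{p^d} for d | n (each is the fixed field of the unique index-d subgroup of Gal(F_{p^n}/F_p) ≅ Z/nZ). The divisors of n = 2 are {1, 2}, giving 2 subfields: F_{569^1}, F_{569^2}.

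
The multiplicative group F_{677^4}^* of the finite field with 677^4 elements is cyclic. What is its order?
|F_{677^4}^*| = 210065472240

F_{677^4} has 677^4 = 210065472241 elements; its multiplicative group consists of all nonzero elements, so |F_{677^4}^*| = 210065472241 - 1 = 210065472240. (It is cyclic since any finite subgroup of the multiplicative group of a field is cyclic.)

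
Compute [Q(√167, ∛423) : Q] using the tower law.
[Q(√167, ∛423) : Q] = 6

Let L = Q(√167, ∛423). Since Q(√167) ⊂ L and [Q(√167):Q] = 2, the tower law gives 2 | [L:Q]. Likewise Q(∛423) ⊂ L with [Q(∛423):Q] = 3 (because 423 is not a perfect cube), so 3 | [L:Q]. As gcd(2,3) = 1, [L:Q] is divisible by 6. Conversely L is generated over Q by √167 and ∛423, so [L:Q] ≤ 2·3 = 6. Therefore [Q(√167, ∛423) : Q] = 6.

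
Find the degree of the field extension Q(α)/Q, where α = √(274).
[Q(α):Q] = 2

[Q(α):Q] equals the degree of the minimal polynomial of α. Here α^2 = 274 and x^2 - 274 is irreducible (d = 274 is squarefree, ≠ 1, hence not a square), so deg(m_α) = 2. Thus [Q(α):Q] = 2.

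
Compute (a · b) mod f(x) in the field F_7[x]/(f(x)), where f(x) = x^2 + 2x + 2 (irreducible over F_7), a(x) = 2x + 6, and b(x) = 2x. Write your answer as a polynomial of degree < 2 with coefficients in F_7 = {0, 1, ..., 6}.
a · b ≡ 4x + 6 (mod f(x))

Multiply in F_7[x]: a(x)·b(x) = (2x + 6)·(2x) = 4x^2 + 5x. This has degree ≥ 2, so divide by f(x) over F_7: 4x^2 + 5x = (4)·(x^2 + 2x + 2) + (4x + 6). Hence a·b ≡ 4x + 6 (mod f). (F_7[x]/(f) is a field with 7^2 = 49 elements since f is irreducible of degree 2.)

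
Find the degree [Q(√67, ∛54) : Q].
[Q(√67, ∛54) : Q] = 6

Let L = Q(√67, ∛54). Since Q(√67) ⊂ L and [Q(√67):Q] = 2, the tower law gives 2 | [L:Q]. Likewise Q(∛54) ⊂ L with [Q(∛54):Q] = 3 (because 54 is not a perfect cube), so 3 | [L:Q]. As gcd(2,3) = 1, [L:Q] is divisible by 6. Conversely L is generated over Q by √67 and ∛54, so [L:Q] ≤ 2·3 = 6. Therefore [Q(√67, ∛54) : Q] = 6.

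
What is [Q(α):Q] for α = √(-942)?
[Q(α):Q] = 2

[Q(α):Q] equals the degree of the minimal polynomial of α. Here α^2 = -942 and x^2 + 942 is irreducible (d = -942 is squarefree, ≠ 1, hence not a square), so deg(m_α) = 2. Thus [Q(α):Q] = 2.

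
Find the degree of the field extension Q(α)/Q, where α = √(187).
[Q(α):Q] = 2

[Q(α):Q] equals the degree of the minimal polynomial of α. Here α^2 = 187 and x^2 - 187 is irreducible (d = 187 is squarefree, ≠ 1, hence not a square), so deg(m_α) = 2. Thus [Q(α):Q] = 2.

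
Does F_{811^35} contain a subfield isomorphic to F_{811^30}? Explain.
No: F_{811^30} is not a subfield of F_{811^35}

F_{p^m} embeds in F_{p^n} iff m | n. Here 30 ∤ 35 (since 35 = 1·30 + 5 with remainder 5 ≠ 0), so F_{811^30} is not a subfield of F_{811^35}. Equivalently: if it were, the tower law would give 30 = [F_{811^30}:F_811] dividing [F_{811^35}:F_811] = 35, contradiction.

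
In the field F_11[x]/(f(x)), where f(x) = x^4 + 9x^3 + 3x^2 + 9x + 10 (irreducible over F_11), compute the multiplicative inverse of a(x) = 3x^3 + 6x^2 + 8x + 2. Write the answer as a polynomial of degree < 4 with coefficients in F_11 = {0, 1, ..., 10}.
a(x)^(-1) ≡ 7x^3 + 7x^2 + x + 3 (mod f(x))

Since f is irreducible over F_11, F_11[x]/(f) is a field and a(x) ≠ 0 has an inverse. Apply the extended Euclidean algorithm to f(x) and a(x) in F_11[x]: f(x) = (4x + 6)·a(x) + (x^2 + 8x + 9);  a(x) = (3x + 4)·(x^2 + 8x + 9) + (4x + 10);  (x^2 + 8x + 9) = (3x)·(4x + 10) + (9). The last nonzero remainder is the constant 9 = gcd(f, a) in F_11. Back-substituting through the division chain expresses 9 = s(x)·a(x) + t(x)·f(x) with s(x) ≡ 8x^3 + 8x^2 + 9x + 5 (mod f), so (8x^3 + 8x^2 + 9x + 5)·a(x) ≡ 9 (mod f). Multiplying by 9^(-1) ≡ 5 in F_11 gives a(x)^(-1) ≡ 5·(8x^3 + 8x^2 + 9x + 5) ≡ 7x^3 + 7x^2 + x + 3 (mod f). Check: (3x^3 + 6x^2 + 8x + 2)·(7x^3 + 7x^2 + x + 3) = 10x^6 + 8x^5 + 2x^4 + 8x^3 + 7x^2 + 4x + 6 ≡ 1 (mod x^4 + 9x^3 + 3x^2 + 9x + 10).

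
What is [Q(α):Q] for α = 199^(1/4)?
[Q(α):Q] = 4

α is a root of x^4 - 199. By Eisenstein's criterion at the prime p = 199 (which divides the constant term 199 but p^2 = 39601 does not, since 199 is squarefree), x^4 - 199 is irreducible over Q. Hence [Q(α):Q] = 4.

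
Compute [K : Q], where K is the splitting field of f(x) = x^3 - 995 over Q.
[K : Q] = 6

The roots of x^3 - 995 are ∛995, ω∛995, ω^2∛995 where ω = e^(2πi/3) is a primitive cube root of unity, so K = Q(∛995, ω). Now [Q(∛995):Q] = 3 (since 995 is not a perfect cube, x^3 - 995 is irreducible) and [Q(ω):Q] = 2. Both 2 and 3 divide [K:Q], and [K:Q] ≤ 3·2 = 6, so [K:Q] = 6. (Equivalently: Q(∛995) ⊂ R but ω ∉ R, so [K : Q(∛995)] = 2.)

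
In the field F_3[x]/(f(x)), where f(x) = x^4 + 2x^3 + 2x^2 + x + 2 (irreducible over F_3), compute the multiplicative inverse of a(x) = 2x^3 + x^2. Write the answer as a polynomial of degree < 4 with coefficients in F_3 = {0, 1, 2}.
a(x)^(-1) ≡ x^3 + 2x^2 + x + 1 (mod f(x))

Since f is irreducible over F_3, F_3[x]/(f) is a field and a(x) ≠ 0 has an inverse. Apply the extended Euclidean algorithm to f(x) and a(x) in F_3[x]: f(x) = (2x)·a(x) + (2x^2 + x + 2);  a(x) = (x)·(2x^2 + x + 2) + (x);  (2x^2 + x + 2) = (2x + 1)·(x) + (2). The last nonzero remainder is the constant 2 = gcd(f, a) in F_3. Back-substituting through the division chain expresses 2 = s(x)·a(x) + t(x)·f(x) with s(x) ≡ 2x^3 + x^2 + 2x + 2 (mod f), so (2x^3 + x^2 + 2x + 2)·a(x) ≡ 2 (mod f). Multiplying by 2^(-1) ≡ 2 in F_3 gives a(x)^(-1) ≡ 2·(2x^3 + x^2 + 2x + 2) ≡ x^3 + 2x^2 + x + 1 (mod f). Check: (2x^3 + x^2)·(x^3 + 2x^2 + x + 1) = 2x^6 + 2x^5 + x^4 + x^2 ≡ 1 (mod x^4 + 2x^3 + 2x^2 + x + 2).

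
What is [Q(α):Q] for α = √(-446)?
[Q(α):Q] = 2

[Q(α):Q] equals the degree of the minimal polynomial of α. Here α^2 = -446 and x^2 + 446 is irreducible (d = -446 is squarefree, ≠ 1, hence not a square), so deg(m_α) = 2. Thus [Q(α):Q] = 2.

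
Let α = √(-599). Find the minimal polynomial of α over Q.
m_α(x) = x^2 + 599

α satisfies α^2 + 599 = 0, so x^2 + 599 annihilates α. Since d = -599 is squarefree and ≠ 1, it is not a perfect square in Q, so x^2 + 599 has no rational root and is therefore irreducible over Q (a degree-2 polynomial over a field is irreducible iff it has no root). Hence m_α(x) = x^2 + 599.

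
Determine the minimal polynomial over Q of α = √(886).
m_α(x) = x^2 - 886

α satisfies α^2 - 886 = 0, so x^2 - 886 annihilates α. Since d = 886 is squarefree and ≠ 1, it is not a perfect square in Q, so x^2 - 886 has no rational root and is therefore irreducible over Q (a degree-2 polynomial over a field is irreducible iff it has no root). Hence m_α(x) = x^2 - 886.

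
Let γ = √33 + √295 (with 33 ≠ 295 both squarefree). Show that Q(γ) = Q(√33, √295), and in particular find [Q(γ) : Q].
[Q(γ) : Q] = 4 (equivalently, Q(γ) = Q(√33, √295))

Obviously Q(γ) ⊆ Q(√33, √295), and [Q(√33, √295):Q] = 4 (since 33, 295 are distinct squarefree integers > 1 with 9735 not a perfect square). To show equality we compute the minimal polynomial of γ. From γ = √33 + √295: γ^2 = 33 + 2√(9735) + 295 = 328 + 2√(9735), so γ^2 - 328 = 2√(9735); squaring, (γ^2 - 328)^2 = 4·9735, i.e. γ^4 - 656γ^2 + 107584 - 38940 = 0, i.e. γ^4 - 656γ^2 + 68644 = 0. So γ is a root of x^4 - 656x^2 + 68644. This polynomial is irreducible over Q: it has no rational root (each ±√33 ± √295 is irrational), and any factorization into two quadratics over Q would force √(9735) ∈ Q (pairing opposite roots) or √33, √295 ∈ Q (other pairings), all impossible. Hence [Q(γ):Q] = 4 = [Q(√33, √295):Q], so Q(γ) = Q(√33, √295).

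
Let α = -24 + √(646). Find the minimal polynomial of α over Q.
m_α(x) = x^2 + 48x - 70

From α + 24 = √(646), squaring gives (α + 24)^2 = 646, i.e. α^2 + 48α + 576 = 646, so α^2 + 48α - 70 = 0. The discriminant of x^2 + 48x - 70 is (48)^2 - 4·(-70) = 2304 + 280 = 2584, and 4·(646) is not a perfect square in Q since 646 is squarefree and ≠ 1. Hence x^2 + 48x - 70 is irreducible over Q and is the minimal polynomial of α.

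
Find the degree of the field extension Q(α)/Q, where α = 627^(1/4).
[Q(α):Q] = 4

α is a root of x^4 - 627. By Eisenstein's criterion at the prime p = 3 (which divides the constant term 627 but p^2 = 9 does not, since 627 is squarefree), x^4 - 627 is irreducible over Q. Hence [Q(α):Q] = 4.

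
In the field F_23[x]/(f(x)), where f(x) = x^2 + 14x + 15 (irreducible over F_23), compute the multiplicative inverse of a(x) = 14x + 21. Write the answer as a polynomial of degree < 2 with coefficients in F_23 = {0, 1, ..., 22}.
a(x)^(-1) ≡ 9x + 9 (mod f(x))

Since f is irreducible over F_23, F_23[x]/(f) is a field and a(x) ≠ 0 has an inverse. Apply the extended Euclidean algorithm to f(x) and a(x) in F_23[x]: f(x) = (5x + 5)·a(x) + (2). The last nonzero remainder is the constant 2 = gcd(f, a) in F_23. Back-substituting through the division chain expresses 2 = s(x)·a(x) + t(x)·f(x) with s(x) ≡ 18x + 18 (mod f), so (18x + 18)·a(x) ≡ 2 (mod f). Multiplying by 2^(-1) ≡ 12 in F_23 gives a(x)^(-1) ≡ 12·(18x + 18) ≡ 9x + 9 (mod f). Check: (14x + 21)·(9x + 9) = 11x^2 + 16x + 5 ≡ 1 (mod x^2 + 14x + 15).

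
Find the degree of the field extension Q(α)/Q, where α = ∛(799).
[Q(α):Q] = 3

The minimal polynomial of α is x^3 - 799, irreducible over Q since 799 is not a perfect cube (so x^3 - 799 has no rational root). Hence [Q(α):Q] = deg(m_α) = 3.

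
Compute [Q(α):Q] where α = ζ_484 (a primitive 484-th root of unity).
[Q(α):Q] = 220

The minimal polynomial of ζ_484 over Q is the 484-th cyclotomic polynomial Φ_484(x), which is irreducible over Q and has degree φ(484) = 220. Hence [Q(α):Q] = φ(484) = 220.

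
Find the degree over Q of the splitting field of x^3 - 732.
[K : Q] = 6

The roots of x^3 - 732 are ∛732, ω∛732, ω^2∛732 where ω = e^(2πi/3) is a primitive cube root of unity, so K = Q(∛732, ω). Now [Q(∛732):Q] = 3 (since 732 is not a perfect cube, x^3 - 732 is irreducible) and [Q(ω):Q] = 2. Both 2 and 3 divide [K:Q], and [K:Q] ≤ 3·2 = 6, so [K:Q] = 6. (Equivalently: Q(∛732) ⊂ R but ω ∉ R, so [K : Q(∛732)] = 2.)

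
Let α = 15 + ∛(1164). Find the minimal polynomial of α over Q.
m_α(x) = x^3 - 45x^2 + 675x - 4539

Set β = α - 15 = ∛(1164), so β^3 = 1164. Then (α - 15)^3 - 1164 = 0, i.e. α is a root of g(x) = (x - 15)^3 - 1164 = x^3 - 45x^2 + 675x - 4539. Since g(x) = h(x - 15) where h(x) = x^3 - 1164, and h is irreducible over Q (because 1164 is not a perfect cube, so h has no rational root, and a monic cubic with no rational root is irreducible), g is also irreducible (irreducibility is preserved under the substitution x → x - 15). Hence m_α(x) = x^3 - 45x^2 + 675x - 4539.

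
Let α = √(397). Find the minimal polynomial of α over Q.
m_α(x) = x^2 - 397

α satisfies α^2 - 397 = 0, so x^2 - 397 annihilates α. Since d = 397 is squarefree and ≠ 1, it is not a perfect square in Q, so x^2 - 397 has no rational root and is therefore irreducible over Q (a degree-2 polynomial over a field is irreducible iff it has no root). Hence m_α(x) = x^2 - 397.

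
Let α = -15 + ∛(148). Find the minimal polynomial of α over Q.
m_α(x) = x^3 + 45x^2 + 675x + 3227

Set β = α + 15 = ∛(148), so β^3 = 148. Then (α + 15)^3 - 148 = 0, i.e. α is a root of g(x) = (x + 15)^3 - 148 = x^3 + 45x^2 + 675x + 3227. Since g(x) = h(x + 15) where h(x) = x^3 - 148, and h is irreducible over Q (because 148 is not a perfect cube, so h has no rational root, and a monic cubic with no rational root is irreducible), g is also irreducible (irreducibility is preserved under the substitution x → x + 15). Hence m_α(x) = x^3 + 45x^2 + 675x + 3227.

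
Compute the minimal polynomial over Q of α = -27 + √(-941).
m_α(x) = x^2 + 54x + 1670

From α + 27 = √(-941), squaring gives (α + 27)^2 = -941, i.e. α^2 + 54α + 729 = -941, so α^2 + 54α + 1670 = 0. The discriminant of x^2 + 54x + 1670 is (54)^2 - 4·(1670) = 2916 - 6680 = -3764, and 4·(-941) is not a perfect square in Q since -941 is squarefree and ≠ 1. Hence x^2 + 54x + 1670 is irreducible over Q and is the minimal polynomial of α.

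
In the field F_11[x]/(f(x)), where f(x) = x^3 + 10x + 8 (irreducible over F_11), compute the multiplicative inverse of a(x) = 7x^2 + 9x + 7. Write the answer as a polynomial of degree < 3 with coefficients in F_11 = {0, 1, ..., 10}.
a(x)^(-1) ≡ 10x^2 + 3x + 6 (mod f(x))

Since f is irreducible over F_11, F_11[x]/(f) is a field and a(x) ≠ 0 has an inverse. Apply the extended Euclidean algorithm to f(x) and a(x) in F_11[x]: f(x) = (8x + 7)·a(x) + (x + 3);  a(x) = (7x + 10)·(x + 3) + (10). The last nonzero remainder is the constant 10 = gcd(f, a) in F_11. Back-substituting through the division chain expresses 10 = s(x)·a(x) + t(x)·f(x) with s(x) ≡ x^2 + 8x + 5 (mod f), so (x^2 + 8x + 5)·a(x) ≡ 10 (mod f). Multiplying by 10^(-1) ≡ 10 in F_11 gives a(x)^(-1) ≡ 10·(x^2 + 8x + 5) ≡ 10x^2 + 3x + 6 (mod f). Check: (7x^2 + 9x + 7)·(10x^2 + 3x + 6) = 4x^4 + x^3 + 7x^2 + 9x + 9 ≡ 1 (mod x^3 + 10x + 8).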